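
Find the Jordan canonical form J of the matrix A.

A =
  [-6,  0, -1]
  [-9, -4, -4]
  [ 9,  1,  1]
J_3(-3)

The characteristic polynomial is
  det(x·I − A) = x^3 + 9*x^2 + 27*x + 27 = (x + 3)^3

Eigenvalues and multiplicities (the geometric multiplicity of λ is n − rank(A − λI), which equals the number of Jordan blocks for λ):
  λ = -3: algebraic multiplicity = 3, geometric multiplicity = 1

Determining the block sizes for each eigenvalue:
  λ = -3: one block (gm = 1), so the single block has size am = 3 → block sizes [3]

Assembling the blocks gives a Jordan form
J =
  [-3,  1,  0]
  [ 0, -3,  1]
  [ 0,  0, -3]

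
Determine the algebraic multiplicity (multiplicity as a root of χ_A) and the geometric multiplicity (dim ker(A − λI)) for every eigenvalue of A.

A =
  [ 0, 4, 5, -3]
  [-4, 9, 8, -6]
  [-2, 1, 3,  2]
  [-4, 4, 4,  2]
λ = 3: alg = 2, geom = 1; λ = 4: alg = 2, geom = 1

Step 1 — factor the characteristic polynomial to read off the algebraic multiplicities:
  χ_A(x) = (x - 4)^2*(x - 3)^2

Step 2 — compute geometric multiplicities via the rank-nullity identity g(λ) = n − rank(A − λI):
  rank(A − (3)·I) = 3, so dim ker(A − (3)·I) = n − 3 = 1
  rank(A − (4)·I) = 3, so dim ker(A − (4)·I) = n − 3 = 1

Summary:
  λ = 3: algebraic multiplicity = 2, geometric multiplicity = 1
  λ = 4: algebraic multiplicity = 2, geometric multiplicity = 1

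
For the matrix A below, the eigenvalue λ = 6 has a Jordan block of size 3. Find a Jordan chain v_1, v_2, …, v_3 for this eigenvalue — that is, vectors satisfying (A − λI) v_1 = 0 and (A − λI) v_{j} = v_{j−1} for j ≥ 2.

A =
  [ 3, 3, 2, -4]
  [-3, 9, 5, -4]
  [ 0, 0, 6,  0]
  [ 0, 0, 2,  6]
A Jordan chain for λ = 6 of length 3:
v_1 = (1, 1, 0, 0)ᵀ
v_2 = (2, 5, 0, 2)ᵀ
v_3 = (0, 0, 1, 0)ᵀ

Let N = A − (6)·I. We want v_3 with N^3 v_3 = 0 but N^2 v_3 ≠ 0; then v_{j-1} := N · v_j for j = 3, …, 2.

Pick v_3 = (0, 0, 1, 0)ᵀ.
Then v_2 = N · v_3 = (2, 5, 0, 2)ᵀ.
Then v_1 = N · v_2 = (1, 1, 0, 0)ᵀ.

Sanity check: (A − (6)·I) v_1 = (0, 0, 0, 0)ᵀ = 0. ✓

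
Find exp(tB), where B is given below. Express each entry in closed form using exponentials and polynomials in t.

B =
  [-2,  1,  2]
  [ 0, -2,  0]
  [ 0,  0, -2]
e^{tB} =
  [exp(-2*t), t*exp(-2*t), 2*t*exp(-2*t)]
  [0, exp(-2*t), 0]
  [0, 0, exp(-2*t)]

Strategy: write B = P · J · P⁻¹ where J is a Jordan canonical form, so e^{tB} = P · e^{tJ} · P⁻¹, and e^{tJ} can be computed block-by-block.

B has Jordan form
J =
  [-2,  1,  0]
  [ 0, -2,  0]
  [ 0,  0, -2]
(up to reordering of blocks).

Per-block formulas:
  For a 1×1 block at λ = -2: exp(t · [-2]) = [e^(-2t)].
  For a 2×2 Jordan block J_2(-2): exp(t · J_2(-2)) = e^(-2t)·(I + t·N), where N is the 2×2 nilpotent shift.

After assembling e^{tJ} and conjugating by P, we get:

e^{tB} =
  [exp(-2*t), t*exp(-2*t), 2*t*exp(-2*t)]
  [0, exp(-2*t), 0]
  [0, 0, exp(-2*t)]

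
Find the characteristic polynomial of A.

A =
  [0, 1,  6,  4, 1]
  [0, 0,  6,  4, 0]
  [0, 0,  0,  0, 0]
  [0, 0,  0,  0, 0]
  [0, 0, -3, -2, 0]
x^5

Expanding det(x·I − A) (e.g. by cofactor expansion or by noting that A is similar to its Jordan form J, which has the same characteristic polynomial as A) gives
  χ_A(x) = x^5
which factors as x^5. The eigenvalues (with algebraic multiplicities) are λ = 0 with multiplicity 5.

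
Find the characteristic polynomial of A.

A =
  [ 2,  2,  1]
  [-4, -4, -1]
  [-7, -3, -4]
x^3 + 6*x^2 + 12*x + 8

Expanding det(x·I − A) (e.g. by cofactor expansion or by noting that A is similar to its Jordan form J, which has the same characteristic polynomial as A) gives
  χ_A(x) = x^3 + 6*x^2 + 12*x + 8
which factors as (x + 2)^3. The eigenvalues (with algebraic multiplicities) are λ = -2 with multiplicity 3.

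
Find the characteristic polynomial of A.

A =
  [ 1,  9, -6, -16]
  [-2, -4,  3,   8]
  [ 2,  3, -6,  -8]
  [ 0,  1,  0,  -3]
x^4 + 12*x^3 + 54*x^2 + 108*x + 81

Expanding det(x·I − A) (e.g. by cofactor expansion or by noting that A is similar to its Jordan form J, which has the same characteristic polynomial as A) gives
  χ_A(x) = x^4 + 12*x^3 + 54*x^2 + 108*x + 81
which factors as (x + 3)^4. The eigenvalues (with algebraic multiplicities) are λ = -3 with multiplicity 4.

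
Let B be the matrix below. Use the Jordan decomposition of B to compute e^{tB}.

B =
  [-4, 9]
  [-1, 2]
e^{tB} =
  [-3*t*exp(-t) + exp(-t), 9*t*exp(-t)]
  [-t*exp(-t), 3*t*exp(-t) + exp(-t)]

Strategy: write B = P · J · P⁻¹ where J is a Jordan canonical form, so e^{tB} = P · e^{tJ} · P⁻¹, and e^{tJ} can be computed block-by-block.

B has Jordan form
J =
  [-1,  1]
  [ 0, -1]
(up to reordering of blocks).

Per-block formulas:
  For a 2×2 Jordan block J_2(-1): exp(t · J_2(-1)) = e^(-1t)·(I + t·N), where N is the 2×2 nilpotent shift.

After assembling e^{tJ} and conjugating by P, we get:

e^{tB} =
  [-3*t*exp(-t) + exp(-t), 9*t*exp(-t)]
  [-t*exp(-t), 3*t*exp(-t) + exp(-t)]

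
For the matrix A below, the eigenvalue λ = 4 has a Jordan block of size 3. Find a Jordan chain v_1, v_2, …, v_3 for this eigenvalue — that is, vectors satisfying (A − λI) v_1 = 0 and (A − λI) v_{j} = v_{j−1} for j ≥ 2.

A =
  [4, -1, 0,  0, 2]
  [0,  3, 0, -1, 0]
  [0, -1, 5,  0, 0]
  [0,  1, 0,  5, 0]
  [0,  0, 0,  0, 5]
A Jordan chain for λ = 4 of length 3:
v_1 = (1, 0, 0, 0, 0)ᵀ
v_2 = (-1, -1, -1, 1, 0)ᵀ
v_3 = (0, 1, 0, 0, 0)ᵀ

Let N = A − (4)·I. We want v_3 with N^3 v_3 = 0 but N^2 v_3 ≠ 0; then v_{j-1} := N · v_j for j = 3, …, 2.

Pick v_3 = (0, 1, 0, 0, 0)ᵀ.
Then v_2 = N · v_3 = (-1, -1, -1, 1, 0)ᵀ.
Then v_1 = N · v_2 = (1, 0, 0, 0, 0)ᵀ.

Sanity check: (A − (4)·I) v_1 = (0, 0, 0, 0, 0)ᵀ = 0. ✓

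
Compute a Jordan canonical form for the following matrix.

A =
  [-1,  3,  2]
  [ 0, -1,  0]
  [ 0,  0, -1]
J_2(-1) ⊕ J_1(-1)

The characteristic polynomial is
  det(x·I − A) = x^3 + 3*x^2 + 3*x + 1 = (x + 1)^3

Eigenvalues and multiplicities (the geometric multiplicity of λ is n − rank(A − λI), which equals the number of Jordan blocks for λ):
  λ = -1: algebraic multiplicity = 3, geometric multiplicity = 2

Determining the block sizes for each eigenvalue:
  λ = -1: 2 blocks summing to 3 forces exactly one block of size 2 and the rest size 1 → block sizes [2, 1]

Assembling the blocks gives a Jordan form
J =
  [-1,  1,  0]
  [ 0, -1,  0]
  [ 0,  0, -1]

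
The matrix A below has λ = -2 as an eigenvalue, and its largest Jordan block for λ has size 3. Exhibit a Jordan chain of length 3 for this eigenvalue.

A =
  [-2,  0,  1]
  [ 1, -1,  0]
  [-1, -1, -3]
A Jordan chain for λ = -2 of length 3:
v_1 = (-1, 1, 0)ᵀ
v_2 = (0, 1, -1)ᵀ
v_3 = (1, 0, 0)ᵀ

Let N = A − (-2)·I. We want v_3 with N^3 v_3 = 0 but N^2 v_3 ≠ 0; then v_{j-1} := N · v_j for j = 3, …, 2.

Pick v_3 = (1, 0, 0)ᵀ.
Then v_2 = N · v_3 = (0, 1, -1)ᵀ.
Then v_1 = N · v_2 = (-1, 1, 0)ᵀ.

Sanity check: (A − (-2)·I) v_1 = (0, 0, 0)ᵀ = 0. ✓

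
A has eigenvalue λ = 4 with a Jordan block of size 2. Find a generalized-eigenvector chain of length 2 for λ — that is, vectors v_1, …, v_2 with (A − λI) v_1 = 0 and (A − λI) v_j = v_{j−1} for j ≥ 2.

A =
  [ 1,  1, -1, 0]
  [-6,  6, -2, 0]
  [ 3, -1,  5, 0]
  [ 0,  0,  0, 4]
A Jordan chain for λ = 4 of length 2:
v_1 = (-3, -6, 3, 0)ᵀ
v_2 = (1, 0, 0, 0)ᵀ

Let N = A − (4)·I. We want v_2 with N^2 v_2 = 0 but N^1 v_2 ≠ 0; then v_{j-1} := N · v_j for j = 2, …, 2.

Pick v_2 = (1, 0, 0, 0)ᵀ.
Then v_1 = N · v_2 = (-3, -6, 3, 0)ᵀ.

Sanity check: (A − (4)·I) v_1 = (0, 0, 0, 0)ᵀ = 0. ✓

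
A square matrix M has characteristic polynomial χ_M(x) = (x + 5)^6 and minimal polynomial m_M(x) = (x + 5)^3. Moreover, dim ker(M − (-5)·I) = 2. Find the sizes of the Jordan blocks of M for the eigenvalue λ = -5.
Block sizes for λ = -5: [3, 3]

Step 1 — from the characteristic polynomial, algebraic multiplicity of λ = -5 is 6. From dim ker(M − (-5)·I) = 2, there are exactly 2 Jordan blocks for λ = -5.
Step 2 — from the minimal polynomial, the factor (x + 5)^3 tells us the largest block for λ = -5 has size 3.
Step 3 — with total size 6, 2 blocks, and largest block 3, the block sizes (in nonincreasing order) are [3, 3].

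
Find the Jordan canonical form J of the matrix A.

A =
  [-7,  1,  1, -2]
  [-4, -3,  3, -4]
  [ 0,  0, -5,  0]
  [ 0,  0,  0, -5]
J_3(-5) ⊕ J_1(-5)

The characteristic polynomial is
  det(x·I − A) = x^4 + 20*x^3 + 150*x^2 + 500*x + 625 = (x + 5)^4

Eigenvalues and multiplicities (the geometric multiplicity of λ is n − rank(A − λI), which equals the number of Jordan blocks for λ):
  λ = -5: algebraic multiplicity = 4, geometric multiplicity = 2

Determining the block sizes for each eigenvalue:
  λ = -5: with am = 4 and gm = 2, the partition is not yet determined (e.g. several partitions of 4 into 2 parts exist). Let N = A − (-5)·I. Computing rank(N^1) = 2, rank(N^2) = 1, rank(N^3) = 0; the number of blocks of size ≥ j is rank(N^{j−1}) − rank(N^j), giving [2, 1, 1]. So we have 1 block(s) of size 3, 1 block(s) of size 1 → block sizes [3, 1]

Assembling the blocks gives a Jordan form
J =
  [-5,  1,  0,  0]
  [ 0, -5,  1,  0]
  [ 0,  0, -5,  0]
  [ 0,  0,  0, -5]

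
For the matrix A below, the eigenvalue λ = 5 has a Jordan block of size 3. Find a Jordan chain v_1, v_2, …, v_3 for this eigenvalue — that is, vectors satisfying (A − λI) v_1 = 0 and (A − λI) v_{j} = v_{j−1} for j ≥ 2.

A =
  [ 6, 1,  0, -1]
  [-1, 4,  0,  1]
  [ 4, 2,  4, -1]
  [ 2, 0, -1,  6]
A Jordan chain for λ = 5 of length 3:
v_1 = (-2, 2, -4, 0)ᵀ
v_2 = (1, -1, 4, 2)ᵀ
v_3 = (1, 0, 0, 0)ᵀ

Let N = A − (5)·I. We want v_3 with N^3 v_3 = 0 but N^2 v_3 ≠ 0; then v_{j-1} := N · v_j for j = 3, …, 2.

Pick v_3 = (1, 0, 0, 0)ᵀ.
Then v_2 = N · v_3 = (1, -1, 4, 2)ᵀ.
Then v_1 = N · v_2 = (-2, 2, -4, 0)ᵀ.

Sanity check: (A − (5)·I) v_1 = (0, 0, 0, 0)ᵀ = 0. ✓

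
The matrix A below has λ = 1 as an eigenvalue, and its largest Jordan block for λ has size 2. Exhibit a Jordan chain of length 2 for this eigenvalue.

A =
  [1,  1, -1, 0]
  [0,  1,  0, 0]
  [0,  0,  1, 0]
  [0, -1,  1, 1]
A Jordan chain for λ = 1 of length 2:
v_1 = (1, 0, 0, -1)ᵀ
v_2 = (0, 1, 0, 0)ᵀ

Let N = A − (1)·I. We want v_2 with N^2 v_2 = 0 but N^1 v_2 ≠ 0; then v_{j-1} := N · v_j for j = 2, …, 2.

Pick v_2 = (0, 1, 0, 0)ᵀ.
Then v_1 = N · v_2 = (1, 0, 0, -1)ᵀ.

Sanity check: (A − (1)·I) v_1 = (0, 0, 0, 0)ᵀ = 0. ✓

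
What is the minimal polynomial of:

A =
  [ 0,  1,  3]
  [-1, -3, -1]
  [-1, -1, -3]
x^3 + 6*x^2 + 12*x + 8

The characteristic polynomial is χ_A(x) = (x + 2)^3, so the eigenvalues are known. The minimal polynomial is
  m_A(x) = Π_λ (x − λ)^{k_λ}
where k_λ is the size of the *largest* Jordan block for λ (equivalently, the smallest k with (A − λI)^k v = 0 for every generalised eigenvector v of λ).

  λ = -2: largest Jordan block has size 3, contributing (x + 2)^3

So m_A(x) = (x + 2)^3 = x^3 + 6*x^2 + 12*x + 8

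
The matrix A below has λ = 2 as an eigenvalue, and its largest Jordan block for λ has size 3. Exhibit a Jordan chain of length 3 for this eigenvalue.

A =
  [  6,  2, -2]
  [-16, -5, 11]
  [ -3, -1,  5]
A Jordan chain for λ = 2 of length 3:
v_1 = (-10, 15, -5)ᵀ
v_2 = (4, -16, -3)ᵀ
v_3 = (1, 0, 0)ᵀ

Let N = A − (2)·I. We want v_3 with N^3 v_3 = 0 but N^2 v_3 ≠ 0; then v_{j-1} := N · v_j for j = 3, …, 2.

Pick v_3 = (1, 0, 0)ᵀ.
Then v_2 = N · v_3 = (4, -16, -3)ᵀ.
Then v_1 = N · v_2 = (-10, 15, -5)ᵀ.

Sanity check: (A − (2)·I) v_1 = (0, 0, 0)ᵀ = 0. ✓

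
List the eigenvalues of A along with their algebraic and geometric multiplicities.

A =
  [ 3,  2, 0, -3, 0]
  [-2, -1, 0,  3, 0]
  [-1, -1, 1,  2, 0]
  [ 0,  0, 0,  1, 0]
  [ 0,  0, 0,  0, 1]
λ = 1: alg = 5, geom = 3

Step 1 — factor the characteristic polynomial to read off the algebraic multiplicities:
  χ_A(x) = (x - 1)^5

Step 2 — compute geometric multiplicities via the rank-nullity identity g(λ) = n − rank(A − λI):
  rank(A − (1)·I) = 2, so dim ker(A − (1)·I) = n − 2 = 3

Summary:
  λ = 1: algebraic multiplicity = 5, geometric multiplicity = 3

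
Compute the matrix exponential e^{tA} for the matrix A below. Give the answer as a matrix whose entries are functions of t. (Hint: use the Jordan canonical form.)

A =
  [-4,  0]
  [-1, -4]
e^{tA} =
  [exp(-4*t), 0]
  [-t*exp(-4*t), exp(-4*t)]

Strategy: write A = P · J · P⁻¹ where J is a Jordan canonical form, so e^{tA} = P · e^{tJ} · P⁻¹, and e^{tJ} can be computed block-by-block.

A has Jordan form
J =
  [-4,  1]
  [ 0, -4]
(up to reordering of blocks).

Per-block formulas:
  For a 2×2 Jordan block J_2(-4): exp(t · J_2(-4)) = e^(-4t)·(I + t·N), where N is the 2×2 nilpotent shift.

After assembling e^{tJ} and conjugating by P, we get:

e^{tA} =
  [exp(-4*t), 0]
  [-t*exp(-4*t), exp(-4*t)]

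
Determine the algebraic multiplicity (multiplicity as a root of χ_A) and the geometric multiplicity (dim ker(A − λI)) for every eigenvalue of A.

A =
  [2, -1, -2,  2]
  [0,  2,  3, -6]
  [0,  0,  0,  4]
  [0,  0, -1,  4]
λ = 2: alg = 4, geom = 2

Step 1 — factor the characteristic polynomial to read off the algebraic multiplicities:
  χ_A(x) = (x - 2)^4

Step 2 — compute geometric multiplicities via the rank-nullity identity g(λ) = n − rank(A − λI):
  rank(A − (2)·I) = 2, so dim ker(A − (2)·I) = n − 2 = 2

Summary:
  λ = 2: algebraic multiplicity = 4, geometric multiplicity = 2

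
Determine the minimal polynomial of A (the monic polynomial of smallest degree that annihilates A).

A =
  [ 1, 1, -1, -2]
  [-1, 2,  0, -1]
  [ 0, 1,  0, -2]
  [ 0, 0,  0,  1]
x^3 - 3*x^2 + 3*x - 1

The characteristic polynomial is χ_A(x) = (x - 1)^4, so the eigenvalues are known. The minimal polynomial is
  m_A(x) = Π_λ (x − λ)^{k_λ}
where k_λ is the size of the *largest* Jordan block for λ (equivalently, the smallest k with (A − λI)^k v = 0 for every generalised eigenvector v of λ).

  λ = 1: largest Jordan block has size 3, contributing (x − 1)^3

So m_A(x) = (x - 1)^3 = x^3 - 3*x^2 + 3*x - 1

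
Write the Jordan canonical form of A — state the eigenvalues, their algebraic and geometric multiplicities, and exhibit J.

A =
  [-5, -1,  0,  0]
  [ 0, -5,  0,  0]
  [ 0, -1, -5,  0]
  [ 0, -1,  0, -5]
J_2(-5) ⊕ J_1(-5) ⊕ J_1(-5)

The characteristic polynomial is
  det(x·I − A) = x^4 + 20*x^3 + 150*x^2 + 500*x + 625 = (x + 5)^4

Eigenvalues and multiplicities (the geometric multiplicity of λ is n − rank(A − λI), which equals the number of Jordan blocks for λ):
  λ = -5: algebraic multiplicity = 4, geometric multiplicity = 3

Determining the block sizes for each eigenvalue:
  λ = -5: 3 blocks summing to 4 forces exactly one block of size 2 and the rest size 1 → block sizes [2, 1, 1]

Assembling the blocks gives a Jordan form
J =
  [-5,  1,  0,  0]
  [ 0, -5,  0,  0]
  [ 0,  0, -5,  0]
  [ 0,  0,  0, -5]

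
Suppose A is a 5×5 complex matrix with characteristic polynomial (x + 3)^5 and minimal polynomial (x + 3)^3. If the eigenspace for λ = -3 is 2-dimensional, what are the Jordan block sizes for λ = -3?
Block sizes for λ = -3: [3, 2]

Step 1 — from the characteristic polynomial, algebraic multiplicity of λ = -3 is 5. From dim ker(A − (-3)·I) = 2, there are exactly 2 Jordan blocks for λ = -3.
Step 2 — from the minimal polynomial, the factor (x + 3)^3 tells us the largest block for λ = -3 has size 3.
Step 3 — with total size 5, 2 blocks, and largest block 3, the block sizes (in nonincreasing order) are [3, 2].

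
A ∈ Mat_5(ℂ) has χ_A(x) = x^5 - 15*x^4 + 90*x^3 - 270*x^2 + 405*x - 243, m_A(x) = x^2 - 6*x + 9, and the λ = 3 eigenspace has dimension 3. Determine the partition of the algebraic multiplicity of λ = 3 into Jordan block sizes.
Block sizes for λ = 3: [2, 2, 1]

Step 1 — from the characteristic polynomial, algebraic multiplicity of λ = 3 is 5. From dim ker(A − (3)·I) = 3, there are exactly 3 Jordan blocks for λ = 3.
Step 2 — from the minimal polynomial, the factor (x − 3)^2 tells us the largest block for λ = 3 has size 2.
Step 3 — with total size 5, 3 blocks, and largest block 2, the block sizes (in nonincreasing order) are [2, 2, 1].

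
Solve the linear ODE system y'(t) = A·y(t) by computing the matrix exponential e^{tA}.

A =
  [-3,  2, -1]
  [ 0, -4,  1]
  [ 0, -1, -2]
e^{tA} =
  [exp(-3*t), -t^2*exp(-3*t)/2 + 2*t*exp(-3*t), t^2*exp(-3*t)/2 - t*exp(-3*t)]
  [0, -t*exp(-3*t) + exp(-3*t), t*exp(-3*t)]
  [0, -t*exp(-3*t), t*exp(-3*t) + exp(-3*t)]

Strategy: write A = P · J · P⁻¹ where J is a Jordan canonical form, so e^{tA} = P · e^{tJ} · P⁻¹, and e^{tJ} can be computed block-by-block.

A has Jordan form
J =
  [-3,  1,  0]
  [ 0, -3,  1]
  [ 0,  0, -3]
(up to reordering of blocks).

Per-block formulas:
  For a 3×3 Jordan block J_3(-3): exp(t · J_3(-3)) = e^(-3t)·(I + t·N + (t^2/2)·N^2), where N is the 3×3 nilpotent shift.

After assembling e^{tJ} and conjugating by P, we get:

e^{tA} =
  [exp(-3*t), -t^2*exp(-3*t)/2 + 2*t*exp(-3*t), t^2*exp(-3*t)/2 - t*exp(-3*t)]
  [0, -t*exp(-3*t) + exp(-3*t), t*exp(-3*t)]
  [0, -t*exp(-3*t), t*exp(-3*t) + exp(-3*t)]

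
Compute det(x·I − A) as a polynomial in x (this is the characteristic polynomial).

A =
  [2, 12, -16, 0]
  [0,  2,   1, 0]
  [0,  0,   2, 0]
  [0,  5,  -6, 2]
x^4 - 8*x^3 + 24*x^2 - 32*x + 16

Expanding det(x·I − A) (e.g. by cofactor expansion or by noting that A is similar to its Jordan form J, which has the same characteristic polynomial as A) gives
  χ_A(x) = x^4 - 8*x^3 + 24*x^2 - 32*x + 16
which factors as (x - 2)^4. The eigenvalues (with algebraic multiplicities) are λ = 2 with multiplicity 4.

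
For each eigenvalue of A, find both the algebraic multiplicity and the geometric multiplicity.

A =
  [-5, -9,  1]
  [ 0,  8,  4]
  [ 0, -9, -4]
λ = -5: alg = 1, geom = 1; λ = 2: alg = 2, geom = 1

Step 1 — factor the characteristic polynomial to read off the algebraic multiplicities:
  χ_A(x) = (x - 2)^2*(x + 5)

Step 2 — compute geometric multiplicities via the rank-nullity identity g(λ) = n − rank(A − λI):
  rank(A − (-5)·I) = 2, so dim ker(A − (-5)·I) = n − 2 = 1
  rank(A − (2)·I) = 2, so dim ker(A − (2)·I) = n − 2 = 1

Summary:
  λ = -5: algebraic multiplicity = 1, geometric multiplicity = 1
  λ = 2: algebraic multiplicity = 2, geometric multiplicity = 1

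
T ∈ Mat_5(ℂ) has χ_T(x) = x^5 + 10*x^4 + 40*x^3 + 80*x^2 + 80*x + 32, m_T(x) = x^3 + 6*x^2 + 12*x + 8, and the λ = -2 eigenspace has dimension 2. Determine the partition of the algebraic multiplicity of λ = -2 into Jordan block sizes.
Block sizes for λ = -2: [3, 2]

Step 1 — from the characteristic polynomial, algebraic multiplicity of λ = -2 is 5. From dim ker(T − (-2)·I) = 2, there are exactly 2 Jordan blocks for λ = -2.
Step 2 — from the minimal polynomial, the factor (x + 2)^3 tells us the largest block for λ = -2 has size 3.
Step 3 — with total size 5, 2 blocks, and largest block 3, the block sizes (in nonincreasing order) are [3, 2].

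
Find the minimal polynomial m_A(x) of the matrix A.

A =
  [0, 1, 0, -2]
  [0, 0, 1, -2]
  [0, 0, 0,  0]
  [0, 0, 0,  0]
x^3

The characteristic polynomial is χ_A(x) = x^4, so the eigenvalues are known. The minimal polynomial is
  m_A(x) = Π_λ (x − λ)^{k_λ}
where k_λ is the size of the *largest* Jordan block for λ (equivalently, the smallest k with (A − λI)^k v = 0 for every generalised eigenvector v of λ).

  λ = 0: largest Jordan block has size 3, contributing (x − 0)^3

So m_A(x) = x^3 = x^3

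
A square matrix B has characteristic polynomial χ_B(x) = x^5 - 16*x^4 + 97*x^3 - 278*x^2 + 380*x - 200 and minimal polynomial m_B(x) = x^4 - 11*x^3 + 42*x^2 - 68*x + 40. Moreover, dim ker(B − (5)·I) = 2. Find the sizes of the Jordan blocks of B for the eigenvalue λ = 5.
Block sizes for λ = 5: [1, 1]

Step 1 — from the characteristic polynomial, algebraic multiplicity of λ = 5 is 2. From dim ker(B − (5)·I) = 2, there are exactly 2 Jordan blocks for λ = 5.
Step 2 — from the minimal polynomial, the factor (x − 5) tells us the largest block for λ = 5 has size 1.
Step 3 — with total size 2, 2 blocks, and largest block 1, the block sizes (in nonincreasing order) are [1, 1].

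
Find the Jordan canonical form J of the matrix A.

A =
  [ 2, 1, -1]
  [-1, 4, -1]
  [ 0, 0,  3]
J_2(3) ⊕ J_1(3)

The characteristic polynomial is
  det(x·I − A) = x^3 - 9*x^2 + 27*x - 27 = (x - 3)^3

Eigenvalues and multiplicities (the geometric multiplicity of λ is n − rank(A − λI), which equals the number of Jordan blocks for λ):
  λ = 3: algebraic multiplicity = 3, geometric multiplicity = 2

Determining the block sizes for each eigenvalue:
  λ = 3: 2 blocks summing to 3 forces exactly one block of size 2 and the rest size 1 → block sizes [2, 1]

Assembling the blocks gives a Jordan form
J =
  [3, 1, 0]
  [0, 3, 0]
  [0, 0, 3]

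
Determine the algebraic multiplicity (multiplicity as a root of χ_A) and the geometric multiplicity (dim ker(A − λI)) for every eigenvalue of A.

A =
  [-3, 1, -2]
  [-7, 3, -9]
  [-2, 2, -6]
λ = -2: alg = 3, geom = 1

Step 1 — factor the characteristic polynomial to read off the algebraic multiplicities:
  χ_A(x) = (x + 2)^3

Step 2 — compute geometric multiplicities via the rank-nullity identity g(λ) = n − rank(A − λI):
  rank(A − (-2)·I) = 2, so dim ker(A − (-2)·I) = n − 2 = 1

Summary:
  λ = -2: algebraic multiplicity = 3, geometric multiplicity = 1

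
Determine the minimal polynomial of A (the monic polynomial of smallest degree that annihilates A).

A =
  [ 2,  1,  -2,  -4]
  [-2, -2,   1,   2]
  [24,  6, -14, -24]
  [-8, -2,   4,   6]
x^3 + 6*x^2 + 12*x + 8

The characteristic polynomial is χ_A(x) = (x + 2)^4, so the eigenvalues are known. The minimal polynomial is
  m_A(x) = Π_λ (x − λ)^{k_λ}
where k_λ is the size of the *largest* Jordan block for λ (equivalently, the smallest k with (A − λI)^k v = 0 for every generalised eigenvector v of λ).

  λ = -2: largest Jordan block has size 3, contributing (x + 2)^3

So m_A(x) = (x + 2)^3 = x^3 + 6*x^2 + 12*x + 8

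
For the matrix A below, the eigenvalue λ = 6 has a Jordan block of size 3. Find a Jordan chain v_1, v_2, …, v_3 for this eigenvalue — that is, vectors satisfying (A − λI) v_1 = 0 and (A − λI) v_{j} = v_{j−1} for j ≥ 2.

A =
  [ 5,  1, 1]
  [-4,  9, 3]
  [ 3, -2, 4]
A Jordan chain for λ = 6 of length 3:
v_1 = (0, 1, -1)ᵀ
v_2 = (-1, -4, 3)ᵀ
v_3 = (1, 0, 0)ᵀ

Let N = A − (6)·I. We want v_3 with N^3 v_3 = 0 but N^2 v_3 ≠ 0; then v_{j-1} := N · v_j for j = 3, …, 2.

Pick v_3 = (1, 0, 0)ᵀ.
Then v_2 = N · v_3 = (-1, -4, 3)ᵀ.
Then v_1 = N · v_2 = (0, 1, -1)ᵀ.

Sanity check: (A − (6)·I) v_1 = (0, 0, 0)ᵀ = 0. ✓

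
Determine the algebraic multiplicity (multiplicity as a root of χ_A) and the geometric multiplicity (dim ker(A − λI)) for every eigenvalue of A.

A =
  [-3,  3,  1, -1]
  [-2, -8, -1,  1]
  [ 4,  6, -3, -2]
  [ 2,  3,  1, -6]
λ = -5: alg = 4, geom = 3

Step 1 — factor the characteristic polynomial to read off the algebraic multiplicities:
  χ_A(x) = (x + 5)^4

Step 2 — compute geometric multiplicities via the rank-nullity identity g(λ) = n − rank(A − λI):
  rank(A − (-5)·I) = 1, so dim ker(A − (-5)·I) = n − 1 = 3

Summary:
  λ = -5: algebraic multiplicity = 4, geometric multiplicity = 3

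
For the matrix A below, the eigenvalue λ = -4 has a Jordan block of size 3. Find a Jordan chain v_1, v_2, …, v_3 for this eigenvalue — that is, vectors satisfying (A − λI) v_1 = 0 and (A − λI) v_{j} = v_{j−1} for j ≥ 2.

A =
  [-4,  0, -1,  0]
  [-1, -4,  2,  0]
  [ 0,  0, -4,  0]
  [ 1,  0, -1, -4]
A Jordan chain for λ = -4 of length 3:
v_1 = (0, 1, 0, -1)ᵀ
v_2 = (-1, 2, 0, -1)ᵀ
v_3 = (0, 0, 1, 0)ᵀ

Let N = A − (-4)·I. We want v_3 with N^3 v_3 = 0 but N^2 v_3 ≠ 0; then v_{j-1} := N · v_j for j = 3, …, 2.

Pick v_3 = (0, 0, 1, 0)ᵀ.
Then v_2 = N · v_3 = (-1, 2, 0, -1)ᵀ.
Then v_1 = N · v_2 = (0, 1, 0, -1)ᵀ.

Sanity check: (A − (-4)·I) v_1 = (0, 0, 0, 0)ᵀ = 0. ✓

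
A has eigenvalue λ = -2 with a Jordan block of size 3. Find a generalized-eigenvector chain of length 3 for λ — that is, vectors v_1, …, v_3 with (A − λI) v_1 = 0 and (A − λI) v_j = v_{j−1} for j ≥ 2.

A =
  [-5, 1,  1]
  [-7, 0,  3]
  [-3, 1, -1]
A Jordan chain for λ = -2 of length 3:
v_1 = (-1, -2, -1)ᵀ
v_2 = (-3, -7, -3)ᵀ
v_3 = (1, 0, 0)ᵀ

Let N = A − (-2)·I. We want v_3 with N^3 v_3 = 0 but N^2 v_3 ≠ 0; then v_{j-1} := N · v_j for j = 3, …, 2.

Pick v_3 = (1, 0, 0)ᵀ.
Then v_2 = N · v_3 = (-3, -7, -3)ᵀ.
Then v_1 = N · v_2 = (-1, -2, -1)ᵀ.

Sanity check: (A − (-2)·I) v_1 = (0, 0, 0)ᵀ = 0. ✓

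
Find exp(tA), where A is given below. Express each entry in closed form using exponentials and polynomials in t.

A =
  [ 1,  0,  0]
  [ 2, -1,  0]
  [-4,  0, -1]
e^{tA} =
  [exp(t), 0, 0]
  [exp(t) - exp(-t), exp(-t), 0]
  [-2*exp(t) + 2*exp(-t), 0, exp(-t)]

Strategy: write A = P · J · P⁻¹ where J is a Jordan canonical form, so e^{tA} = P · e^{tJ} · P⁻¹, and e^{tJ} can be computed block-by-block.

A has Jordan form
J =
  [-1,  0, 0]
  [ 0, -1, 0]
  [ 0,  0, 1]
(up to reordering of blocks).

Per-block formulas:
  For a 1×1 block at λ = -1: exp(t · [-1]) = [e^(-1t)].
  For a 1×1 block at λ = 1: exp(t · [1]) = [e^(1t)].

After assembling e^{tJ} and conjugating by P, we get:

e^{tA} =
  [exp(t), 0, 0]
  [exp(t) - exp(-t), exp(-t), 0]
  [-2*exp(t) + 2*exp(-t), 0, exp(-t)]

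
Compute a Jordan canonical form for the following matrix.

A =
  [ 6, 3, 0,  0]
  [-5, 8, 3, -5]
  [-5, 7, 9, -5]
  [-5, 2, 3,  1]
J_3(6) ⊕ J_1(6)

The characteristic polynomial is
  det(x·I − A) = x^4 - 24*x^3 + 216*x^2 - 864*x + 1296 = (x - 6)^4

Eigenvalues and multiplicities (the geometric multiplicity of λ is n − rank(A − λI), which equals the number of Jordan blocks for λ):
  λ = 6: algebraic multiplicity = 4, geometric multiplicity = 2

Determining the block sizes for each eigenvalue:
  λ = 6: with am = 4 and gm = 2, the partition is not yet determined (e.g. several partitions of 4 into 2 parts exist). Let N = A − (6)·I. Computing rank(N^1) = 2, rank(N^2) = 1, rank(N^3) = 0; the number of blocks of size ≥ j is rank(N^{j−1}) − rank(N^j), giving [2, 1, 1]. So we have 1 block(s) of size 3, 1 block(s) of size 1 → block sizes [3, 1]

Assembling the blocks gives a Jordan form
J =
  [6, 1, 0, 0]
  [0, 6, 1, 0]
  [0, 0, 6, 0]
  [0, 0, 0, 6]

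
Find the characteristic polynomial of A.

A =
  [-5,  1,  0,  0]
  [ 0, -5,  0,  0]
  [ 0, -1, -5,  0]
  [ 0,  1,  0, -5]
x^4 + 20*x^3 + 150*x^2 + 500*x + 625

Expanding det(x·I − A) (e.g. by cofactor expansion or by noting that A is similar to its Jordan form J, which has the same characteristic polynomial as A) gives
  χ_A(x) = x^4 + 20*x^3 + 150*x^2 + 500*x + 625
which factors as (x + 5)^4. The eigenvalues (with algebraic multiplicities) are λ = -5 with multiplicity 4.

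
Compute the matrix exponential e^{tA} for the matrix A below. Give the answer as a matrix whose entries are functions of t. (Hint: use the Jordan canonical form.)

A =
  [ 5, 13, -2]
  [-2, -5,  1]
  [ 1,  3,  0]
e^{tA} =
  [-3*t^2/2 + 5*t + 1, -3*t^2 + 13*t, 3*t^2/2 - 2*t]
  [t^2/2 - 2*t, t^2 - 5*t + 1, -t^2/2 + t]
  [-t^2/2 + t, -t^2 + 3*t, t^2/2 + 1]

Strategy: write A = P · J · P⁻¹ where J is a Jordan canonical form, so e^{tA} = P · e^{tJ} · P⁻¹, and e^{tJ} can be computed block-by-block.

A has Jordan form
J =
  [0, 1, 0]
  [0, 0, 1]
  [0, 0, 0]
(up to reordering of blocks).

Per-block formulas:
  For a 3×3 Jordan block J_3(0): exp(t · J_3(0)) = e^(0t)·(I + t·N + (t^2/2)·N^2), where N is the 3×3 nilpotent shift.

After assembling e^{tJ} and conjugating by P, we get:

e^{tA} =
  [-3*t^2/2 + 5*t + 1, -3*t^2 + 13*t, 3*t^2/2 - 2*t]
  [t^2/2 - 2*t, t^2 - 5*t + 1, -t^2/2 + t]
  [-t^2/2 + t, -t^2 + 3*t, t^2/2 + 1]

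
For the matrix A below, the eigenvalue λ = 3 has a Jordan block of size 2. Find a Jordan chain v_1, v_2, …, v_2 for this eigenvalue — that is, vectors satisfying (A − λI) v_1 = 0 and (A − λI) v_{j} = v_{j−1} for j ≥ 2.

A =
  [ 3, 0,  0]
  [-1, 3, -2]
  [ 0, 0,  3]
A Jordan chain for λ = 3 of length 2:
v_1 = (0, -1, 0)ᵀ
v_2 = (1, 0, 0)ᵀ

Let N = A − (3)·I. We want v_2 with N^2 v_2 = 0 but N^1 v_2 ≠ 0; then v_{j-1} := N · v_j for j = 2, …, 2.

Pick v_2 = (1, 0, 0)ᵀ.
Then v_1 = N · v_2 = (0, -1, 0)ᵀ.

Sanity check: (A − (3)·I) v_1 = (0, 0, 0)ᵀ = 0. ✓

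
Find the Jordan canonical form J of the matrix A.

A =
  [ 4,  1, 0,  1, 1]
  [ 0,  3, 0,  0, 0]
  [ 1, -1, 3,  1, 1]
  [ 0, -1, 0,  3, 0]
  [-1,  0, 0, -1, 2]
J_2(3) ⊕ J_2(3) ⊕ J_1(3)

The characteristic polynomial is
  det(x·I − A) = x^5 - 15*x^4 + 90*x^3 - 270*x^2 + 405*x - 243 = (x - 3)^5

Eigenvalues and multiplicities (the geometric multiplicity of λ is n − rank(A − λI), which equals the number of Jordan blocks for λ):
  λ = 3: algebraic multiplicity = 5, geometric multiplicity = 3

Determining the block sizes for each eigenvalue:
  λ = 3: with am = 5 and gm = 3, the partition is not yet determined (e.g. several partitions of 5 into 3 parts exist). Let N = A − (3)·I. Computing rank(N^1) = 2, rank(N^2) = 0; the number of blocks of size ≥ j is rank(N^{j−1}) − rank(N^j), giving [3, 2]. So we have 2 block(s) of size 2, 1 block(s) of size 1 → block sizes [2, 2, 1]

Assembling the blocks gives a Jordan form
J =
  [3, 1, 0, 0, 0]
  [0, 3, 0, 0, 0]
  [0, 0, 3, 1, 0]
  [0, 0, 0, 3, 0]
  [0, 0, 0, 0, 3]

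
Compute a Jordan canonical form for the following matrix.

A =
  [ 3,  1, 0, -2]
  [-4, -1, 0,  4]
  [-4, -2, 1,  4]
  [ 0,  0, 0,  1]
J_2(1) ⊕ J_1(1) ⊕ J_1(1)

The characteristic polynomial is
  det(x·I − A) = x^4 - 4*x^3 + 6*x^2 - 4*x + 1 = (x - 1)^4

Eigenvalues and multiplicities (the geometric multiplicity of λ is n − rank(A − λI), which equals the number of Jordan blocks for λ):
  λ = 1: algebraic multiplicity = 4, geometric multiplicity = 3

Determining the block sizes for each eigenvalue:
  λ = 1: 3 blocks summing to 4 forces exactly one block of size 2 and the rest size 1 → block sizes [2, 1, 1]

Assembling the blocks gives a Jordan form
J =
  [1, 1, 0, 0]
  [0, 1, 0, 0]
  [0, 0, 1, 0]
  [0, 0, 0, 1]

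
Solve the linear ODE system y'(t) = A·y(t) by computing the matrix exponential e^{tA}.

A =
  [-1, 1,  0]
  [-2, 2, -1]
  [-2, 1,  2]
e^{tA} =
  [t^2*exp(t) - 2*t*exp(t) + exp(t), -t^2*exp(t)/2 + t*exp(t), -t^2*exp(t)/2]
  [2*t^2*exp(t) - 2*t*exp(t), -t^2*exp(t) + t*exp(t) + exp(t), -t^2*exp(t) - t*exp(t)]
  [-2*t*exp(t), t*exp(t), t*exp(t) + exp(t)]

Strategy: write A = P · J · P⁻¹ where J is a Jordan canonical form, so e^{tA} = P · e^{tJ} · P⁻¹, and e^{tJ} can be computed block-by-block.

A has Jordan form
J =
  [1, 1, 0]
  [0, 1, 1]
  [0, 0, 1]
(up to reordering of blocks).

Per-block formulas:
  For a 3×3 Jordan block J_3(1): exp(t · J_3(1)) = e^(1t)·(I + t·N + (t^2/2)·N^2), where N is the 3×3 nilpotent shift.

After assembling e^{tJ} and conjugating by P, we get:

e^{tA} =
  [t^2*exp(t) - 2*t*exp(t) + exp(t), -t^2*exp(t)/2 + t*exp(t), -t^2*exp(t)/2]
  [2*t^2*exp(t) - 2*t*exp(t), -t^2*exp(t) + t*exp(t) + exp(t), -t^2*exp(t) - t*exp(t)]
  [-2*t*exp(t), t*exp(t), t*exp(t) + exp(t)]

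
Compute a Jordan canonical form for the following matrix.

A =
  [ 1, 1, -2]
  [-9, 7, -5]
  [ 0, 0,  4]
J_3(4)

The characteristic polynomial is
  det(x·I − A) = x^3 - 12*x^2 + 48*x - 64 = (x - 4)^3

Eigenvalues and multiplicities (the geometric multiplicity of λ is n − rank(A − λI), which equals the number of Jordan blocks for λ):
  λ = 4: algebraic multiplicity = 3, geometric multiplicity = 1

Determining the block sizes for each eigenvalue:
  λ = 4: one block (gm = 1), so the single block has size am = 3 → block sizes [3]

Assembling the blocks gives a Jordan form
J =
  [4, 1, 0]
  [0, 4, 1]
  [0, 0, 4]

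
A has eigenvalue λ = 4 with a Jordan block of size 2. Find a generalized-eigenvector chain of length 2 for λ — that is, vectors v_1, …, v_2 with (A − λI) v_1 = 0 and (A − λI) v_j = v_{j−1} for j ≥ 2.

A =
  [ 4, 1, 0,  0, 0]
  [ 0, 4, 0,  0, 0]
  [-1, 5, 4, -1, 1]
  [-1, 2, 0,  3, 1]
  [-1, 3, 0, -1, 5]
A Jordan chain for λ = 4 of length 2:
v_1 = (0, 0, -1, -1, -1)ᵀ
v_2 = (1, 0, 0, 0, 0)ᵀ

Let N = A − (4)·I. We want v_2 with N^2 v_2 = 0 but N^1 v_2 ≠ 0; then v_{j-1} := N · v_j for j = 2, …, 2.

Pick v_2 = (1, 0, 0, 0, 0)ᵀ.
Then v_1 = N · v_2 = (0, 0, -1, -1, -1)ᵀ.

Sanity check: (A − (4)·I) v_1 = (0, 0, 0, 0, 0)ᵀ = 0. ✓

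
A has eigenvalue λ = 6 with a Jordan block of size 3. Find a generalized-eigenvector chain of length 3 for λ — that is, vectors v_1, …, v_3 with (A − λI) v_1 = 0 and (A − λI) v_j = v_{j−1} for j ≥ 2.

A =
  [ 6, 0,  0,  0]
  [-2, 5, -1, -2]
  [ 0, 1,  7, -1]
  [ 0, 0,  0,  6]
A Jordan chain for λ = 6 of length 3:
v_1 = (0, 2, -2, 0)ᵀ
v_2 = (0, -2, 0, 0)ᵀ
v_3 = (1, 0, 0, 0)ᵀ

Let N = A − (6)·I. We want v_3 with N^3 v_3 = 0 but N^2 v_3 ≠ 0; then v_{j-1} := N · v_j for j = 3, …, 2.

Pick v_3 = (1, 0, 0, 0)ᵀ.
Then v_2 = N · v_3 = (0, -2, 0, 0)ᵀ.
Then v_1 = N · v_2 = (0, 2, -2, 0)ᵀ.

Sanity check: (A − (6)·I) v_1 = (0, 0, 0, 0)ᵀ = 0. ✓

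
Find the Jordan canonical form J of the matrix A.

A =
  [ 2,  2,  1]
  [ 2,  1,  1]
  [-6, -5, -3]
J_3(0)

The characteristic polynomial is
  det(x·I − A) = x^3

Eigenvalues and multiplicities (the geometric multiplicity of λ is n − rank(A − λI), which equals the number of Jordan blocks for λ):
  λ = 0: algebraic multiplicity = 3, geometric multiplicity = 1

Determining the block sizes for each eigenvalue:
  λ = 0: one block (gm = 1), so the single block has size am = 3 → block sizes [3]

Assembling the blocks gives a Jordan form
J =
  [0, 1, 0]
  [0, 0, 1]
  [0, 0, 0]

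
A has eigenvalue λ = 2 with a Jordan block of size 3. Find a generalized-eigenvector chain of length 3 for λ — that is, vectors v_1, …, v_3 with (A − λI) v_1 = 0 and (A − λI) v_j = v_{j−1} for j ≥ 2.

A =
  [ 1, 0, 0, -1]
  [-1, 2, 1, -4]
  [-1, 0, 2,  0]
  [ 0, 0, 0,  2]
A Jordan chain for λ = 2 of length 3:
v_1 = (0, -1, 0, 0)ᵀ
v_2 = (0, 3, -1, 0)ᵀ
v_3 = (1, 0, 0, -1)ᵀ

Let N = A − (2)·I. We want v_3 with N^3 v_3 = 0 but N^2 v_3 ≠ 0; then v_{j-1} := N · v_j for j = 3, …, 2.

Pick v_3 = (1, 0, 0, -1)ᵀ.
Then v_2 = N · v_3 = (0, 3, -1, 0)ᵀ.
Then v_1 = N · v_2 = (0, -1, 0, 0)ᵀ.

Sanity check: (A − (2)·I) v_1 = (0, 0, 0, 0)ᵀ = 0. ✓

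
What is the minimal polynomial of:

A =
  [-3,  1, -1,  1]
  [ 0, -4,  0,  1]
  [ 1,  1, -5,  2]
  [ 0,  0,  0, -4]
x^2 + 8*x + 16

The characteristic polynomial is χ_A(x) = (x + 4)^4, so the eigenvalues are known. The minimal polynomial is
  m_A(x) = Π_λ (x − λ)^{k_λ}
where k_λ is the size of the *largest* Jordan block for λ (equivalently, the smallest k with (A − λI)^k v = 0 for every generalised eigenvector v of λ).

  λ = -4: largest Jordan block has size 2, contributing (x + 4)^2

So m_A(x) = (x + 4)^2 = x^2 + 8*x + 16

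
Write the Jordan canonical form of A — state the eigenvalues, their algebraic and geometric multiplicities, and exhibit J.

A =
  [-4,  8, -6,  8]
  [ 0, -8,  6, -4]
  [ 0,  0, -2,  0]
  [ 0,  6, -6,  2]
J_1(-4) ⊕ J_1(-4) ⊕ J_1(-2) ⊕ J_1(-2)

The characteristic polynomial is
  det(x·I − A) = x^4 + 12*x^3 + 52*x^2 + 96*x + 64 = (x + 2)^2*(x + 4)^2

Eigenvalues and multiplicities (the geometric multiplicity of λ is n − rank(A − λI), which equals the number of Jordan blocks for λ):
  λ = -4: algebraic multiplicity = 2, geometric multiplicity = 2
  λ = -2: algebraic multiplicity = 2, geometric multiplicity = 2

Determining the block sizes for each eigenvalue:
  λ = -4: gm = am = 2, so every block has size 1 → block sizes [1, 1]
  λ = -2: gm = am = 2, so every block has size 1 → block sizes [1, 1]

Assembling the blocks gives a Jordan form
J =
  [-4,  0,  0,  0]
  [ 0, -4,  0,  0]
  [ 0,  0, -2,  0]
  [ 0,  0,  0, -2]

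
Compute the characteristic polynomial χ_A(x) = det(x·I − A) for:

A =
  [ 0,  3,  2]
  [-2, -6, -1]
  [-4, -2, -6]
x^3 + 12*x^2 + 48*x + 64

Expanding det(x·I − A) (e.g. by cofactor expansion or by noting that A is similar to its Jordan form J, which has the same characteristic polynomial as A) gives
  χ_A(x) = x^3 + 12*x^2 + 48*x + 64
which factors as (x + 4)^3. The eigenvalues (with algebraic multiplicities) are λ = -4 with multiplicity 3.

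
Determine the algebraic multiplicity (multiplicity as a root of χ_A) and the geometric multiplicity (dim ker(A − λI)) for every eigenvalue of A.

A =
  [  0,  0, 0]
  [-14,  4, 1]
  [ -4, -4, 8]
λ = 0: alg = 1, geom = 1; λ = 6: alg = 2, geom = 1

Step 1 — factor the characteristic polynomial to read off the algebraic multiplicities:
  χ_A(x) = x*(x - 6)^2

Step 2 — compute geometric multiplicities via the rank-nullity identity g(λ) = n − rank(A − λI):
  rank(A − (0)·I) = 2, so dim ker(A − (0)·I) = n − 2 = 1
  rank(A − (6)·I) = 2, so dim ker(A − (6)·I) = n − 2 = 1

Summary:
  λ = 0: algebraic multiplicity = 1, geometric multiplicity = 1
  λ = 6: algebraic multiplicity = 2, geometric multiplicity = 1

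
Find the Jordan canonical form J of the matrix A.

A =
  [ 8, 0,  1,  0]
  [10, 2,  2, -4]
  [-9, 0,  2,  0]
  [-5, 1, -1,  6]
J_2(4) ⊕ J_2(5)

The characteristic polynomial is
  det(x·I − A) = x^4 - 18*x^3 + 121*x^2 - 360*x + 400 = (x - 5)^2*(x - 4)^2

Eigenvalues and multiplicities (the geometric multiplicity of λ is n − rank(A − λI), which equals the number of Jordan blocks for λ):
  λ = 4: algebraic multiplicity = 2, geometric multiplicity = 1
  λ = 5: algebraic multiplicity = 2, geometric multiplicity = 1

Determining the block sizes for each eigenvalue:
  λ = 4: one block (gm = 1), so the single block has size am = 2 → block sizes [2]
  λ = 5: one block (gm = 1), so the single block has size am = 2 → block sizes [2]

Assembling the blocks gives a Jordan form
J =
  [4, 1, 0, 0]
  [0, 4, 0, 0]
  [0, 0, 5, 1]
  [0, 0, 0, 5]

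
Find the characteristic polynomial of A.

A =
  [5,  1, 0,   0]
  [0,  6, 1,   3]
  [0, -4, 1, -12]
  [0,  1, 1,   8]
x^4 - 20*x^3 + 150*x^2 - 500*x + 625

Expanding det(x·I − A) (e.g. by cofactor expansion or by noting that A is similar to its Jordan form J, which has the same characteristic polynomial as A) gives
  χ_A(x) = x^4 - 20*x^3 + 150*x^2 - 500*x + 625
which factors as (x - 5)^4. The eigenvalues (with algebraic multiplicities) are λ = 5 with multiplicity 4.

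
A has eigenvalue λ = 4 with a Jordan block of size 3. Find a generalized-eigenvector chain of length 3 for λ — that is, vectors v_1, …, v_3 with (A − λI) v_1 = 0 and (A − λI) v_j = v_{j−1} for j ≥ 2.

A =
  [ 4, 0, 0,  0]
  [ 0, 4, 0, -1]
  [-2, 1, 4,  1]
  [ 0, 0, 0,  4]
A Jordan chain for λ = 4 of length 3:
v_1 = (0, 0, -1, 0)ᵀ
v_2 = (0, -1, 1, 0)ᵀ
v_3 = (0, 0, 0, 1)ᵀ

Let N = A − (4)·I. We want v_3 with N^3 v_3 = 0 but N^2 v_3 ≠ 0; then v_{j-1} := N · v_j for j = 3, …, 2.

Pick v_3 = (0, 0, 0, 1)ᵀ.
Then v_2 = N · v_3 = (0, -1, 1, 0)ᵀ.
Then v_1 = N · v_2 = (0, 0, -1, 0)ᵀ.

Sanity check: (A − (4)·I) v_1 = (0, 0, 0, 0)ᵀ = 0. ✓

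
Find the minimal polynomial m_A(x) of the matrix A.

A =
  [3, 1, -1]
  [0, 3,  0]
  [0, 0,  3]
x^2 - 6*x + 9

The characteristic polynomial is χ_A(x) = (x - 3)^3, so the eigenvalues are known. The minimal polynomial is
  m_A(x) = Π_λ (x − λ)^{k_λ}
where k_λ is the size of the *largest* Jordan block for λ (equivalently, the smallest k with (A − λI)^k v = 0 for every generalised eigenvector v of λ).

  λ = 3: largest Jordan block has size 2, contributing (x − 3)^2

So m_A(x) = (x - 3)^2 = x^2 - 6*x + 9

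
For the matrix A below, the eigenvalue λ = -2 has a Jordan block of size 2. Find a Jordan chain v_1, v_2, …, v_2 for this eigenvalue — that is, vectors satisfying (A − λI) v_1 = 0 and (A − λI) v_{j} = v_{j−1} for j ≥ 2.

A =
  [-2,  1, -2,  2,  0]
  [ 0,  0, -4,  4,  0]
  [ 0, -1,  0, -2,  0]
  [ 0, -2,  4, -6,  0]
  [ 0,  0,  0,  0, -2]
A Jordan chain for λ = -2 of length 2:
v_1 = (1, 2, -1, -2, 0)ᵀ
v_2 = (0, 1, 0, 0, 0)ᵀ

Let N = A − (-2)·I. We want v_2 with N^2 v_2 = 0 but N^1 v_2 ≠ 0; then v_{j-1} := N · v_j for j = 2, …, 2.

Pick v_2 = (0, 1, 0, 0, 0)ᵀ.
Then v_1 = N · v_2 = (1, 2, -1, -2, 0)ᵀ.

Sanity check: (A − (-2)·I) v_1 = (0, 0, 0, 0, 0)ᵀ = 0. ✓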